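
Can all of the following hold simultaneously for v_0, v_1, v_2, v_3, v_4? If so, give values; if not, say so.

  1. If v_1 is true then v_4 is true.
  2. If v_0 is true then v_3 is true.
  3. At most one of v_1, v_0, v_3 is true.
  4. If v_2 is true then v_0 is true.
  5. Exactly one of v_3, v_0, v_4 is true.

v_0=F, v_1=F, v_2=F, v_3=F, v_4=T

  (1) v_1=F ⇒ v_4: vacuous ✓
  (2) v_0=F ⇒ v_3: vacuous ✓
  (3) {v_1, v_0, v_3}: 0 true — at most one ✓
  (4) v_2=F ⇒ v_0: vacuous ✓
  (5) {v_3, v_0, v_4}: 1 true — exactly one ✓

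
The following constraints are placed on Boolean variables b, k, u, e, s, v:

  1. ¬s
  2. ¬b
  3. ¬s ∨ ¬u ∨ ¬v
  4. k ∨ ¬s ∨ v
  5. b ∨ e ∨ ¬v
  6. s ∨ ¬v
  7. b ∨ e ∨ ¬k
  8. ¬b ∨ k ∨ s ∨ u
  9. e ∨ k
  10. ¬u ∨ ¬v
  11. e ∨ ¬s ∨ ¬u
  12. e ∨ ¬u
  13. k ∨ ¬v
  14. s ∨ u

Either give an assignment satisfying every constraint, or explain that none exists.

b: False, k: True, u: True, e: True, s: False, v: False

Unit clause (¬s) forces s = False.
Unit clause (¬b) forces b = False.
In (s ∨ ¬v) only ¬v is left, so v = False.
In (s ∨ u) only u is left, so u = True.
In (e ∨ ¬u) only e is left, so e = True.
Set k = True.
All clauses satisfied.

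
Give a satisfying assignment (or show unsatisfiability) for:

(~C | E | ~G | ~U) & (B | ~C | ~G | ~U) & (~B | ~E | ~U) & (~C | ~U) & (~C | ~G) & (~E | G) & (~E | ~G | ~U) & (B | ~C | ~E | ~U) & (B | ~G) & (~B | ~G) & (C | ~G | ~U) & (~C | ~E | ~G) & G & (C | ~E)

Case G = True:
  (~C | ~G) forces C = False.
  (B | ~G) forces B = True.
  Clause (~B | ~G) is falsified — contradiction.
Case G = False:
  Clause (G) is falsified — contradiction.
Both cases fail, so the formula is unsatisfiable.

Unsatisfiable — no assignment works.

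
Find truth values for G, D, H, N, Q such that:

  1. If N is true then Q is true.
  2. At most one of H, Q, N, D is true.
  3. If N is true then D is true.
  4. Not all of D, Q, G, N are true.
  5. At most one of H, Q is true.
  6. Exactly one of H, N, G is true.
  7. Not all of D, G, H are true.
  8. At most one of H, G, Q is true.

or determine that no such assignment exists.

G = False, D = False, H = True, N = False, Q = False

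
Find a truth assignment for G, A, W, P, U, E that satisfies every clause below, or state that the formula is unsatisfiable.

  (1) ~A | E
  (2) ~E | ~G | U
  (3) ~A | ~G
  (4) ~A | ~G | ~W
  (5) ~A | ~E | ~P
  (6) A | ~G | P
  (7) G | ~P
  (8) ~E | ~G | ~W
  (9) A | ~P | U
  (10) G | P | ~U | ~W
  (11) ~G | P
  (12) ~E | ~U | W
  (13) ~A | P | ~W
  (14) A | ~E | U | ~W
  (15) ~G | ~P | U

G=F; A=F; W=F; P=F; U=T; E=F

Set G = False.
  then (G | ~P) forces P = False.
Set A = False.
Set W = False.
Set U = True.
  then (~E | ~U | W) forces E = False.
All clauses satisfied.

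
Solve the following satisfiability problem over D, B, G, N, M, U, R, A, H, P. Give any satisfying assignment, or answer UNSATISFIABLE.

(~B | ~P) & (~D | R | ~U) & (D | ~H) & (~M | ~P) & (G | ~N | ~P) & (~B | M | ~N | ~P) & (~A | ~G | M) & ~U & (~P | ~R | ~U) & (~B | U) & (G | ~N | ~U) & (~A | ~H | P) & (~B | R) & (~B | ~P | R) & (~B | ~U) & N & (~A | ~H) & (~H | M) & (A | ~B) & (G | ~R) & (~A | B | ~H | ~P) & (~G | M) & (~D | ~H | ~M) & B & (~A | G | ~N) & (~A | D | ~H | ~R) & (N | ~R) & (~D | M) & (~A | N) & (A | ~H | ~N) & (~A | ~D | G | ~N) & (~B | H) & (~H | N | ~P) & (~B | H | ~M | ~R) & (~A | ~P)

UNSATISFIABLE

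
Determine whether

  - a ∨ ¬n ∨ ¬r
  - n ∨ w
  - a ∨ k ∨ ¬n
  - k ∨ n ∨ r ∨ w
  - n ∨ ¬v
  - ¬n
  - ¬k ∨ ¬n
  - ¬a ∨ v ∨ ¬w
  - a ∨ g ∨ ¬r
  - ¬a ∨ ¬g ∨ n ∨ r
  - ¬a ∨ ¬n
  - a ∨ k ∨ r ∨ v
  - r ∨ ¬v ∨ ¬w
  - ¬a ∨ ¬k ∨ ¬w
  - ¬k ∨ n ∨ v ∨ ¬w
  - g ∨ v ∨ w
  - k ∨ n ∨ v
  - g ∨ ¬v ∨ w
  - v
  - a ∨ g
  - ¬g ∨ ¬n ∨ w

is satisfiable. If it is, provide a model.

Case v = True:
  (n ∨ ¬v) forces n = True.
  Clause (¬n) is falsified — contradiction.
Case v = False:
  Clause (v) is falsified — contradiction.
Both cases fail, so the formula is unsatisfiable.

No satisfying assignment exists.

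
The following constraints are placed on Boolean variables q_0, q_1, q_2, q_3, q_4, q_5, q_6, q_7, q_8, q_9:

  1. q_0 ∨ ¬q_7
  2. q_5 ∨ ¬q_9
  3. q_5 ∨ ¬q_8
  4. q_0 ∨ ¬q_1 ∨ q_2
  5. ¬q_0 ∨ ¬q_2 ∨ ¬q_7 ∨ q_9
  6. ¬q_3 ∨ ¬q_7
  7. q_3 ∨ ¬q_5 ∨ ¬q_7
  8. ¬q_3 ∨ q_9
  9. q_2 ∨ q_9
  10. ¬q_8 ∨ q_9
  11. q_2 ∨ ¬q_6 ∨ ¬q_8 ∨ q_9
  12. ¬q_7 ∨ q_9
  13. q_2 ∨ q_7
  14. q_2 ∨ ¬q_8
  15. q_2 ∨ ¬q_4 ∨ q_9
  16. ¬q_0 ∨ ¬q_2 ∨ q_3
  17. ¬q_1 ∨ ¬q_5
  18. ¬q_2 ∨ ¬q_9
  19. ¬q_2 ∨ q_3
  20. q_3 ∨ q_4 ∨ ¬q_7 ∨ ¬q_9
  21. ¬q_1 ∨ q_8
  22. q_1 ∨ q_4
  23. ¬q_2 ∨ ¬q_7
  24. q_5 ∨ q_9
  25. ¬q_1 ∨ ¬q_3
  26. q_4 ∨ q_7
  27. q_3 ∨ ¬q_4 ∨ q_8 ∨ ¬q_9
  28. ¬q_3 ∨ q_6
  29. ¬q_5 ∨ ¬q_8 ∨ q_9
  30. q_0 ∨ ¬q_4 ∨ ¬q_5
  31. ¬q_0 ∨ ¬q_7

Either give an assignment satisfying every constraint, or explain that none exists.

Case q_7 = True:
  (q_0 ∨ ¬q_7) forces q_0 = True.
  Clause (¬q_0 ∨ ¬q_7) is falsified — contradiction.
Case q_7 = False:
  (q_2 ∨ q_7) forces q_2 = True.
  (¬q_2 ∨ ¬q_9) forces q_9 = False.
  (¬q_3 ∨ q_9) forces q_3 = False.
  Clause (¬q_2 ∨ q_3) is falsified — contradiction.
Both cases fail, so the formula is unsatisfiable.

The formula is unsatisfiable.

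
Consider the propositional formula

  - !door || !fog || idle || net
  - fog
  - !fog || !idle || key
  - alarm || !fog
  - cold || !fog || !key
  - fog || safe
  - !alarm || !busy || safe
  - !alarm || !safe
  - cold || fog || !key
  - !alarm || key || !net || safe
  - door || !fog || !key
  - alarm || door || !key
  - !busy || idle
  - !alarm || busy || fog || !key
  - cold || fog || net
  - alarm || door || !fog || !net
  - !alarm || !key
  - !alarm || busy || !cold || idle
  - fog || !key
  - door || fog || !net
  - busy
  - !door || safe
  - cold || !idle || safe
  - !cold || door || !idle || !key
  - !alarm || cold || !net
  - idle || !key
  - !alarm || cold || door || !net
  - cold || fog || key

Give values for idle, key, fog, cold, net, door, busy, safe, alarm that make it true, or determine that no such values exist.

No satisfying assignment exists.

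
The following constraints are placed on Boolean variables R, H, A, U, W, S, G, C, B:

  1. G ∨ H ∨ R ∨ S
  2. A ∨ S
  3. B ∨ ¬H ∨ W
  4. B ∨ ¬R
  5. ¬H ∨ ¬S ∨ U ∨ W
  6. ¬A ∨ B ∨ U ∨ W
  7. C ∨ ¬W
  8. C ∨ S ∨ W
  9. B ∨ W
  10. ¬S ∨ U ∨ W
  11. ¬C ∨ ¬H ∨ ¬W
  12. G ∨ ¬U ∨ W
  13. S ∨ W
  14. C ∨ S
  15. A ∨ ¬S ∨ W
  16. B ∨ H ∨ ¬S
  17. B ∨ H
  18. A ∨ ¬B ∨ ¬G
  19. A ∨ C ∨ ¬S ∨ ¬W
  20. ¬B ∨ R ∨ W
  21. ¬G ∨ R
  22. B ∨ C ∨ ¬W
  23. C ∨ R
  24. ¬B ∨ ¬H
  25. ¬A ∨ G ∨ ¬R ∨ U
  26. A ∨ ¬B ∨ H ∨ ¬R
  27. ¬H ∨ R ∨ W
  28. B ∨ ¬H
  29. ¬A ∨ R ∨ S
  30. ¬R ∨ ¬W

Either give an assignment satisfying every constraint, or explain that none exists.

R = True, H = False, A = True, U = True, W = False, S = True, G = True, C = True, B = True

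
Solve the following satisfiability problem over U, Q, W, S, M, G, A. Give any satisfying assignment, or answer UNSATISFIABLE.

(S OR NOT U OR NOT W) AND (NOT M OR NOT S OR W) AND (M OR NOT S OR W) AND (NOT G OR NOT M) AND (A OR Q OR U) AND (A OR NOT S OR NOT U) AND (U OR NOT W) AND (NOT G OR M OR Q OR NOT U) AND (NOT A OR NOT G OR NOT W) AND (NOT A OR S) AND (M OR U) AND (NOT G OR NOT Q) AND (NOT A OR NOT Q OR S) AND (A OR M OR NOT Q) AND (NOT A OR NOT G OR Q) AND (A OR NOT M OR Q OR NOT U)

Set U = True.
Set Q = True.
  then (NOT G OR NOT Q) forces G = False.
Set W = False.
Try S = True:
  (NOT M OR NOT S OR W) forces M = False.
  clause (M OR NOT S OR W) is falsified — backtrack.
So S = False.
  then (NOT A OR S) forces A = False.
  then (A OR M OR NOT Q) forces M = True.
All clauses satisfied.

U = True, Q = True, W = False, S = False, M = True, G = False, A = False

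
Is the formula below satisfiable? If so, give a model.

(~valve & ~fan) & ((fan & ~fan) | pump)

valve: False, pump: True, fan: False

  ~valve & ~fan = True
    ~valve = True
    ~fan = True
  (fan & ~fan) | pump = True
    fan & ~fan = False
      ~fan = True
Both conjuncts True, so the formula holds.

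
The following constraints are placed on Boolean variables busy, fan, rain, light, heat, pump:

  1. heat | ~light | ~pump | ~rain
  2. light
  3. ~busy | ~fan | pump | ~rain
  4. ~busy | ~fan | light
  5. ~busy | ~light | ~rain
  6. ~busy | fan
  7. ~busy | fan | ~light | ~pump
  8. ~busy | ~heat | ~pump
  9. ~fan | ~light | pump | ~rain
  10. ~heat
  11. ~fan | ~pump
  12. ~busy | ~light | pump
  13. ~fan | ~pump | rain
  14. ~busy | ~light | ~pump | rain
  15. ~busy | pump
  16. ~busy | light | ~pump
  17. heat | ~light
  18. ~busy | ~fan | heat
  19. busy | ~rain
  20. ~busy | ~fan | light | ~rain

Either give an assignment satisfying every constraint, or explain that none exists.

Case light = True:
  (~heat) forces heat = False.
  Clause (heat | ~light) is falsified — contradiction.
Case light = False:
  Clause (light) is falsified — contradiction.
Both cases fail, so the formula is unsatisfiable.

The formula is unsatisfiable.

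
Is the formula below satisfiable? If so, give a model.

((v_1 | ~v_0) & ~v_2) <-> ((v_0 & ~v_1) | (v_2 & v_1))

v_0 = False; v_1 = False; v_2 = True

  ((v_1 | ~v_0) & ~v_2) <-> ((v_0 & ~v_1) | (v_2 & v_1)) = True
    (v_1 | ~v_0) & ~v_2 = False
      v_1 | ~v_0 = True
        ~v_0 = True
      ~v_2 = False
    (v_0 & ~v_1) | (v_2 & v_1) = False
      v_0 & ~v_1 = False
        ~v_1 = True
      v_2 & v_1 = False
The formula evaluates to True.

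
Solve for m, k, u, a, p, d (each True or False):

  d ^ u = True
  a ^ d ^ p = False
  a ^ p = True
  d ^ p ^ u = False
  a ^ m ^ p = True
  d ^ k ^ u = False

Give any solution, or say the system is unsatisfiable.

m = False; k = True; u = False; a = False; p = True; d = True

d ^ u = T ^ F = True ✓
a ^ d ^ p = F ^ T ^ T = False ✓
a ^ p = F ^ T = True ✓
d ^ p ^ u = T ^ T ^ F = False ✓
a ^ m ^ p = F ^ F ^ T = True ✓
d ^ k ^ u = T ^ T ^ F = False ✓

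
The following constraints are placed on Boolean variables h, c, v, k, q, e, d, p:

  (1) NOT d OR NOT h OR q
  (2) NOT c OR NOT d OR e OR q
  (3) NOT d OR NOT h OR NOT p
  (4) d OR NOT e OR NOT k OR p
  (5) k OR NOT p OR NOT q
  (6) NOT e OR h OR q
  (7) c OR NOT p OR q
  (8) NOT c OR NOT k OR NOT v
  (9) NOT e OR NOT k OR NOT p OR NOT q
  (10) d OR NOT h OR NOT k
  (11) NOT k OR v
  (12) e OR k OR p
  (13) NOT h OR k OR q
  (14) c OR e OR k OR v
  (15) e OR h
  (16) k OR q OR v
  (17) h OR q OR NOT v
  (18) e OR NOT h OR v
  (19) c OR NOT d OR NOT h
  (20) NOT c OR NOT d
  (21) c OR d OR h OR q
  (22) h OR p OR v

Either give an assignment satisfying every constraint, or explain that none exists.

h=F; c=F; v=T; k=F; q=T; e=T; d=T; p=F

Set h = False.
  then (e OR h) forces e = True.
  then (NOT e OR h OR q) forces q = True.
Set c = False.
Try v = False:
  (NOT k OR v) forces k = False.
  (k OR NOT p OR NOT q) forces p = False.
  clause (h OR p OR v) is falsified — backtrack.
So v = True.
Set k = False.
  then (k OR NOT p OR NOT q) forces p = False.
Set d = True.
All clauses satisfied.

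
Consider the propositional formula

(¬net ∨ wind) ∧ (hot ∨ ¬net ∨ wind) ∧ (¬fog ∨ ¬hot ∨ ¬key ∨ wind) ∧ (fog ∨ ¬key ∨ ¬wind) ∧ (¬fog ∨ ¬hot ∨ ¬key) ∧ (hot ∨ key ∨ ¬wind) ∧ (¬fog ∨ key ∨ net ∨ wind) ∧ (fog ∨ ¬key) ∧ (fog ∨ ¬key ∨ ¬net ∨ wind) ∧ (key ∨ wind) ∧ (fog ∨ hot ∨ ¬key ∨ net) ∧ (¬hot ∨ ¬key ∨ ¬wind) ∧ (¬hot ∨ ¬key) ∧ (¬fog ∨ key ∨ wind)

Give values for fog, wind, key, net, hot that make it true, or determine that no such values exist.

fog = True, wind = True, key = True, net = False, hot = False

Set fog = True.
Set wind = True.
Set key = True.
  then (¬fog ∨ ¬hot ∨ ¬key) forces hot = False.
Set net = False.
All clauses satisfied.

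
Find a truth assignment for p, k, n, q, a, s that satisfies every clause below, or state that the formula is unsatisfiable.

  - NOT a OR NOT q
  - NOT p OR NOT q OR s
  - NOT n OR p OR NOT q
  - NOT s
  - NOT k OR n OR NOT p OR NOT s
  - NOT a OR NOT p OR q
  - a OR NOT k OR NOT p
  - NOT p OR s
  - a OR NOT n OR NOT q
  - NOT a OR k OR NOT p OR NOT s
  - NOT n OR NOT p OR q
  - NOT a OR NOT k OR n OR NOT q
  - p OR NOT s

p = False, k = True, n = False, q = True, a = False, s = False

Unit clause (NOT s) forces s = False.
In (NOT p OR s) only NOT p is left, so p = False.
Set k = True.
Set n = False.
Set q = True.
  then (NOT a OR NOT q) forces a = False.
All clauses satisfied.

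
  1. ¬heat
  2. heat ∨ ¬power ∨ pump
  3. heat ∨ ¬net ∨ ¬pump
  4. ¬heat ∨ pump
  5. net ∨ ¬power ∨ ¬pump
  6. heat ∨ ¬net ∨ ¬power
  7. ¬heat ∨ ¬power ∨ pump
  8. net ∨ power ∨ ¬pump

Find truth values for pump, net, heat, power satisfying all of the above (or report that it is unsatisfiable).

Unit clause (¬heat) forces heat = False.
Set pump = False.
  then (heat ∨ ¬power ∨ pump) forces power = False.
Set net = True.
Check each clause:
  (¬heat): ¬heat holds.
  (heat ∨ ¬power ∨ pump): ¬power holds.
  (heat ∨ ¬net ∨ ¬pump): ¬pump holds.
  (¬heat ∨ pump): ¬heat holds.
  (net ∨ ¬power ∨ ¬pump): net holds.
  (heat ∨ ¬net ∨ ¬power): ¬power holds.
  (¬heat ∨ ¬power ∨ pump): ¬heat holds.
  (net ∨ power ∨ ¬pump): net holds.
All clauses satisfied.

pump = False; net = True; heat = False; power = False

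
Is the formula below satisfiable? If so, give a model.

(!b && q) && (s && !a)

q: True, s: True, a: False, b: False

  !b && q = True
    !b = True
  s && !a = True
    !a = True
Both conjuncts True, so the formula holds.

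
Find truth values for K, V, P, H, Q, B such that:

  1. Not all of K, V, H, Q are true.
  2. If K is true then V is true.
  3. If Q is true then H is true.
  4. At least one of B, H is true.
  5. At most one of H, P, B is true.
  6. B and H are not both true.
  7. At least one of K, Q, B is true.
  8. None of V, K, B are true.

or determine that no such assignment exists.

K=F, V=F, P=F, H=T, Q=T, B=F

  (1) {K, V, H, Q}: 2/4 true — not all ✓
  (2) K=F ⇒ V: vacuous ✓
  (3) Q=T ⇒ H: T ✓
  (4) {B, H}: 1 true — at least one ✓
  (5) {H, P, B}: 1 true — at most one ✓
  (6) B=F, H=T — not both ✓
  (7) {K, Q, B}: 1 true — at least one ✓
  (8) {V, K, B}: 0 true — none ✓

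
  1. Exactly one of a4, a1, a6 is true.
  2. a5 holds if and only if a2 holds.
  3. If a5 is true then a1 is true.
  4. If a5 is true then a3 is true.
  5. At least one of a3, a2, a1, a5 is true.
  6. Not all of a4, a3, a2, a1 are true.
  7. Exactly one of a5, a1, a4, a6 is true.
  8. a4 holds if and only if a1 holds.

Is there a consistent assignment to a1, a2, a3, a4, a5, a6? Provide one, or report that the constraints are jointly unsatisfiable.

a1 = False; a2 = False; a3 = True; a4 = False; a5 = False; a6 = True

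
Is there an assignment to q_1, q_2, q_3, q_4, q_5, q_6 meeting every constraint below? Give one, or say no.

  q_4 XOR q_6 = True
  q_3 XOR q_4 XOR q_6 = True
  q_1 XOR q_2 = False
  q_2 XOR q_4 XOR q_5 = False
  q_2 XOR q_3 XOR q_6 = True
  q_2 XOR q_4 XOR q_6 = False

q_1 = True, q_2 = True, q_3 = False, q_4 = True, q_5 = False, q_6 = False

q_4 XOR q_6 = T XOR F = True ✓
q_3 XOR q_4 XOR q_6 = F XOR T XOR F = True ✓
q_1 XOR q_2 = T XOR T = False ✓
q_2 XOR q_4 XOR q_5 = T XOR T XOR F = False ✓
q_2 XOR q_3 XOR q_6 = T XOR F XOR F = True ✓
q_2 XOR q_4 XOR q_6 = T XOR T XOR F = False ✓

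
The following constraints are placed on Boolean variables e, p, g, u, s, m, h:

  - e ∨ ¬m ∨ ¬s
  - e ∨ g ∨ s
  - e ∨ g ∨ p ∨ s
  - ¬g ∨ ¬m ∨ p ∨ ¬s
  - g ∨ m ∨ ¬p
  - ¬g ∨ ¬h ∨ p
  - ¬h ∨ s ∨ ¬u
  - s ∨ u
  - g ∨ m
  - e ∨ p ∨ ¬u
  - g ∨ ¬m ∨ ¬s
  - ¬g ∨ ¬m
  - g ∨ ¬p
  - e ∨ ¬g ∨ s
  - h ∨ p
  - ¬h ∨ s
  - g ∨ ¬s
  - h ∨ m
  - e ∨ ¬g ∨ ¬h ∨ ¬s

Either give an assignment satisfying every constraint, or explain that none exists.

Set e = True.
Set p = True.
  then (g ∨ ¬p) forces g = True.
  then (¬g ∨ ¬m) forces m = False.
  then (h ∨ m) forces h = True.
  then (¬h ∨ s) forces s = True.
Set u = True.
All clauses satisfied.

e: True; p: True; g: True; u: True; s: True; m: False; h: True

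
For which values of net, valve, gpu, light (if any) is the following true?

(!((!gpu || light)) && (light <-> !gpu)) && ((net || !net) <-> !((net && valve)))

net = False, valve = True, gpu = True, light = False

  !((!gpu || light)) && (light <-> !gpu) = True
    !((!gpu || light)) = True
      !gpu || light = False
        !gpu = False
    light <-> !gpu = True
      !gpu = False
  (net || !net) <-> !((net && valve)) = True
    net || !net = True
      !net = True
    !((net && valve)) = True
      net && valve = False
Both conjuncts True, so the formula holds.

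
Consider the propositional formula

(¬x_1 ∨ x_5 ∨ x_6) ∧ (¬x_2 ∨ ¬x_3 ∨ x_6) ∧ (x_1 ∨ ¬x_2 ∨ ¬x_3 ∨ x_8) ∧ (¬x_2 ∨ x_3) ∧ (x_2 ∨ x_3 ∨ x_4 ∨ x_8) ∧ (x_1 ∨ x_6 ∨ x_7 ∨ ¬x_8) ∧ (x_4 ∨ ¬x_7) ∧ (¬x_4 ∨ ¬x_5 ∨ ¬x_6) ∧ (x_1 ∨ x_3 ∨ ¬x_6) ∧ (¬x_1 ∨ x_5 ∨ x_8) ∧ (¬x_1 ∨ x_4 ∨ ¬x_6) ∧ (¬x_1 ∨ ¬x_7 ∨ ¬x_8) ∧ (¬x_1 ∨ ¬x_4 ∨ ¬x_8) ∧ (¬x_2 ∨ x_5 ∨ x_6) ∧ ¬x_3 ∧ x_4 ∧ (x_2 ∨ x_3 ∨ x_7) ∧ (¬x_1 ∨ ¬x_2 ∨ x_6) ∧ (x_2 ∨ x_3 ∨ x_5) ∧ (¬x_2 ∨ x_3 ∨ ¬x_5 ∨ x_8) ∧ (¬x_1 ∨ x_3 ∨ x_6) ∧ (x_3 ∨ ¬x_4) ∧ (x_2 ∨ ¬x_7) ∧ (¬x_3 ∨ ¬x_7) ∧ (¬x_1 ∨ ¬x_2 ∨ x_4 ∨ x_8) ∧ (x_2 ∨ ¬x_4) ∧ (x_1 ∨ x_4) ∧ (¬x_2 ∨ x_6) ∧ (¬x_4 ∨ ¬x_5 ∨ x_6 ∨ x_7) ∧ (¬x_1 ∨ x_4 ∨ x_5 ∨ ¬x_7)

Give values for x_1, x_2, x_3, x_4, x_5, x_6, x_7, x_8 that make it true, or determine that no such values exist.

No satisfying assignment exists.

Case x_4 = True:
  (¬x_3) forces x_3 = False.
  Clause (x_3 ∨ ¬x_4) is falsified — contradiction.
Case x_4 = False:
  Clause (x_4) is falsified — contradiction.
Both cases fail, so the formula is unsatisfiable.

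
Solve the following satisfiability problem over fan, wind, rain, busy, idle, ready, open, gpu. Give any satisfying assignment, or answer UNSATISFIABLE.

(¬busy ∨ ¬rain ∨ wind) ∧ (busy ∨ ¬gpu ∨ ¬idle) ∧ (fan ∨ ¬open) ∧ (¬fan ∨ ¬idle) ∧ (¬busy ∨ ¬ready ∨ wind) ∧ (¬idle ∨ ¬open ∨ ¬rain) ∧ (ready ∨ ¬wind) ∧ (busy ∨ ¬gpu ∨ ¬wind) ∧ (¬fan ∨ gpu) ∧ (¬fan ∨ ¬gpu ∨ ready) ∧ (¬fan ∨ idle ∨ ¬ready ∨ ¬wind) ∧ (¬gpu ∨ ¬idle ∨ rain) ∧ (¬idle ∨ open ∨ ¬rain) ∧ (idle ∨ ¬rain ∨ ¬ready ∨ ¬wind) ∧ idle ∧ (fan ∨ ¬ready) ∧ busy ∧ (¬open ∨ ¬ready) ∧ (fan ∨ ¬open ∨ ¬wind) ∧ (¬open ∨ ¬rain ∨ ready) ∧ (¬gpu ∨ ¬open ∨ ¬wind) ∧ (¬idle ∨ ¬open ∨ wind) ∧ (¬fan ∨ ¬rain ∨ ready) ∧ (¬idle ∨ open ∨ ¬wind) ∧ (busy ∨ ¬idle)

Unit clause (idle) forces idle = True.
Unit clause (busy) forces busy = True.
In (¬fan ∨ ¬idle) only ¬fan is left, so fan = False.
In (fan ∨ ¬ready) only ¬ready is left, so ready = False.
In (fan ∨ ¬open) only ¬open is left, so open = False.
In (ready ∨ ¬wind) only ¬wind is left, so wind = False.
In (¬idle ∨ open ∨ ¬rain) only ¬rain is left, so rain = False.
In (¬gpu ∨ ¬idle ∨ rain) only ¬gpu is left, so gpu = False.
All clauses satisfied.

fan = False, wind = False, rain = False, busy = True, idle = True, ready = False, open = False, gpu = False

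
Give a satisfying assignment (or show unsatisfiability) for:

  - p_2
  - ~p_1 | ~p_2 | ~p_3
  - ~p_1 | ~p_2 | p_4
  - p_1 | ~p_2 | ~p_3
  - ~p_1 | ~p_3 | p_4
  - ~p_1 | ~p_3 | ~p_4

p_1=T, p_2=T, p_3=F, p_4=T

Unit clause (p_2) forces p_2 = True.
Set p_1 = True.
  then (~p_1 | ~p_2 | ~p_3) forces p_3 = False.
  then (~p_1 | ~p_2 | p_4) forces p_4 = True.
All clauses satisfied.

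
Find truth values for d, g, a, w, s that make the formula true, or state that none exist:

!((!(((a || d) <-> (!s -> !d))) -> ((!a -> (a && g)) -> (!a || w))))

d = True, g = False, a = True, w = False, s = False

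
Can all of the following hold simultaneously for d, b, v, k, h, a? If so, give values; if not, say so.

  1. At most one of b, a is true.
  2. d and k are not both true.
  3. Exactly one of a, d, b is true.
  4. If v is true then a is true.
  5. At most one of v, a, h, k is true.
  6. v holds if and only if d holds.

d = False, b = False, v = False, k = False, h = False, a = True

  (1) {b, a}: 1 true — at most one ✓
  (2) d=F, k=F — not both ✓
  (3) {a, d, b}: 1 true — exactly one ✓
  (4) v=F ⇒ a: vacuous ✓
  (5) {v, a, h, k}: 1 true — at most one ✓
  (6) v=F, d=F — same ✓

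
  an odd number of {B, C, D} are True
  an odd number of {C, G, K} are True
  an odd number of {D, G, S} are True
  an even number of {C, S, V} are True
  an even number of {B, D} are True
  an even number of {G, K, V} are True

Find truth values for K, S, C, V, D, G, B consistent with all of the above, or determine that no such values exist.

K = False, S = True, C = True, V = False, D = False, G = False, B = False

{B, C, D}: 1 true → odd ✓
{C, G, K}: 1 true → odd ✓
{D, G, S}: 1 true → odd ✓
{C, S, V}: 2 true → even ✓
{B, D}: 0 true → even ✓
{G, K, V}: 0 true → even ✓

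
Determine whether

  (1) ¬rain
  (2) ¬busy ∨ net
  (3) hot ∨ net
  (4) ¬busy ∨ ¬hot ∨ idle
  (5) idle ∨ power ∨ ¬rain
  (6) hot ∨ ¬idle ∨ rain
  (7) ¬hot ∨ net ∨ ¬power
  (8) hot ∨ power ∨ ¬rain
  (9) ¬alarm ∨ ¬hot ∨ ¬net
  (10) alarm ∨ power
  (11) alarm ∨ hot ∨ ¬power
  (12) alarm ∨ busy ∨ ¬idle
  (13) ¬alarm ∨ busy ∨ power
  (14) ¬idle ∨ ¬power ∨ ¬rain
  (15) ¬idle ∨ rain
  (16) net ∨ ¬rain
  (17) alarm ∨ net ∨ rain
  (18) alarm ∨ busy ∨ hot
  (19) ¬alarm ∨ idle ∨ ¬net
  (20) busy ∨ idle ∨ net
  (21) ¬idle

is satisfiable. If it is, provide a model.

Unit clause (¬rain) forces rain = False.
In (¬idle ∨ rain) only ¬idle is left, so idle = False.
Try alarm = True:
  (¬alarm ∨ idle ∨ ¬net) forces net = False.
  (¬busy ∨ net) forces busy = False.
  clause (busy ∨ idle ∨ net) is falsified — backtrack.
So alarm = False.
  then (alarm ∨ power) forces power = True.
  then (alarm ∨ hot ∨ ¬power) forces hot = True.
  then (alarm ∨ net ∨ rain) forces net = True.
  then (¬busy ∨ ¬hot ∨ idle) forces busy = False.
All clauses satisfied.

rain = False, idle = False, alarm = False, busy = False, net = True, power = True, hot = True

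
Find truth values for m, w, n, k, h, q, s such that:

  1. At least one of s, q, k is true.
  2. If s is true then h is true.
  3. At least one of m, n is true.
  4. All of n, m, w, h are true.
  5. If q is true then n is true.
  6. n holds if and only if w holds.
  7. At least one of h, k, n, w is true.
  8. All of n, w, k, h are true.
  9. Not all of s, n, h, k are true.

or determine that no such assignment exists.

m=T, w=T, n=T, k=T, h=T, q=T, s=F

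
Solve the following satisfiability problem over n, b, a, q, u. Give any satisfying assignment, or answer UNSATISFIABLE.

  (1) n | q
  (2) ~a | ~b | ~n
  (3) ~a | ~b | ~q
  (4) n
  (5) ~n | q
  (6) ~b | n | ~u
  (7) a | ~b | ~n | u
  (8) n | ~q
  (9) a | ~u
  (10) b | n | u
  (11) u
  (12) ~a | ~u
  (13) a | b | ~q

Unsatisfiable

Case n = True:
  (~n | q) forces q = True.
  (u) forces u = True.
  (a | ~u) forces a = True.
  Clause (~a | ~u) is falsified — contradiction.
Case n = False:
  Clause (n) is falsified — contradiction.
Both cases fail, so the formula is unsatisfiable.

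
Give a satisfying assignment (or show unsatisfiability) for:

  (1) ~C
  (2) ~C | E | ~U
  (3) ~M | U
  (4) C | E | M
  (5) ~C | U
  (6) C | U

U = True, M = True, C = False, E = False

Unit clause (~C) forces C = False.
In (C | U) only U is left, so U = True.
Set M = True.
Set E = False.
Check each clause:
  (~C): ~C holds.
  (~C | E | ~U): ~C holds.
  (~M | U): U holds.
  (C | E | M): M holds.
  (~C | U): ~C holds.
  (C | U): U holds.
All clauses satisfied.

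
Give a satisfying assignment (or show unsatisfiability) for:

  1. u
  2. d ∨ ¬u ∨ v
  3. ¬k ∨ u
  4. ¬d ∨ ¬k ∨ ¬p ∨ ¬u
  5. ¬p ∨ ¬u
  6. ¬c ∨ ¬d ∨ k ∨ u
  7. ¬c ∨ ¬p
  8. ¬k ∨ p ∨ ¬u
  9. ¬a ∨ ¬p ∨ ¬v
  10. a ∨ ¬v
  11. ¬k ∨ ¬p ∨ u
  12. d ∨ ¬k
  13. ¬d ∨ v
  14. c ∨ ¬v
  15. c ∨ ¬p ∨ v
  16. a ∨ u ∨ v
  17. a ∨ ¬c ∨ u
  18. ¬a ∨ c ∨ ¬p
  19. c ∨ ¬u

v: True, c: True, u: True, p: False, a: True, d: False, k: False

Unit clause (u) forces u = True.
In (¬p ∨ ¬u) only ¬p is left, so p = False.
In (¬k ∨ p ∨ ¬u) only ¬k is left, so k = False.
In (c ∨ ¬u) only c is left, so c = True.
Try v = False:
  (d ∨ ¬u ∨ v) forces d = True.
  clause (¬d ∨ v) is falsified — backtrack.
So v = True.
  then (a ∨ ¬v) forces a = True.
Set d = False.
All clauses satisfied.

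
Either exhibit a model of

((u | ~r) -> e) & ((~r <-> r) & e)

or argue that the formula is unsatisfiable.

Unsatisfiable — no assignment works.

The conjunct ~r <-> r is unsatisfiable on its own:
  r=F: evaluates to False.
  r=T: evaluates to False.
So the whole conjunction is unsatisfiable.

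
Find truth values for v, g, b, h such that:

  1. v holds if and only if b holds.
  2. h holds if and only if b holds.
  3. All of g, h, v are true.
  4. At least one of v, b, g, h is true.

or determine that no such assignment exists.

v = True; g = True; b = True; h = True

  (1) v=T, b=T — same ✓
  (2) h=T, b=T — same ✓
  (3) {g, h, v}: all 3 true ✓
  (4) {v, b, g, h}: 4 true — at least one ✓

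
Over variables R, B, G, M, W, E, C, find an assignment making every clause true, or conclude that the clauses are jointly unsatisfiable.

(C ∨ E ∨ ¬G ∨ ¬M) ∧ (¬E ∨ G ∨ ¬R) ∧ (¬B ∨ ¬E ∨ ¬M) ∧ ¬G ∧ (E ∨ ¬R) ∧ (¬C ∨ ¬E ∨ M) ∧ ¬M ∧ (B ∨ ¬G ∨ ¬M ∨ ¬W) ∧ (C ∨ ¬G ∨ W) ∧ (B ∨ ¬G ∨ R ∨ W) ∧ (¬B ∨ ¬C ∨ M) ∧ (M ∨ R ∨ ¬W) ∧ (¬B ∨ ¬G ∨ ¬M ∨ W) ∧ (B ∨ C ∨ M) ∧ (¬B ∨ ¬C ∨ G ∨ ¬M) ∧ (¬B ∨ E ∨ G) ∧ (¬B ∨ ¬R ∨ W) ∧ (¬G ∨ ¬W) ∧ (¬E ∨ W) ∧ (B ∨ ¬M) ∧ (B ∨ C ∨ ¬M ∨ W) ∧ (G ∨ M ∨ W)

UNSATISFIABLE

Case G = True:
  Clause (¬G) is falsified — contradiction.
Case G = False:
  (¬M) forces M = False.
  (G ∨ M ∨ W) forces W = True.
  (M ∨ R ∨ ¬W) forces R = True.
  (¬E ∨ G ∨ ¬R) forces E = False.
  Clause (E ∨ ¬R) is falsified — contradiction.
Both cases fail, so the formula is unsatisfiable.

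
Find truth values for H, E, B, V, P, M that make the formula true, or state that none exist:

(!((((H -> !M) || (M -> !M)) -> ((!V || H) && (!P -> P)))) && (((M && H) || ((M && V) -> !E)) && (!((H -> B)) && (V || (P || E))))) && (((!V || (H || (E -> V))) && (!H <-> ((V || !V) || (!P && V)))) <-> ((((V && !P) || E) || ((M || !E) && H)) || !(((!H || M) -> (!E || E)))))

Case H = True: the formula simplifies to (!(((!M || (M -> !M)) -> (!P -> P))) && ((M || ((M && V) -> !E)) && (!B && (V || (P || E))))) && (!(((V || !V) || (!P && V))) <-> ((((V && !P) || E) || (M || !E)) || !((M -> (!E || E))))).
  M = True: the conjunct !(((!M || (M -> !M)) -> (!P -> P))) becomes !((False -> (!P -> P))) = False.
  M = False: simplifies to (!((!P -> P)) && (!B && (V || (P || E)))) && (!(((V || !V) || (!P && V))) <-> (((V && !P) || E) || !E)).
    P = True: the conjunct !((!P -> P)) becomes !((False -> True)) = False.
    P = False: simplifies to (!B && (V || E)) && (!(((V || !V) || V)) <-> ((V || E) || !E)).
      V = True: the conjunct !(((V || !V) || V)) <-> ((V || E) || !E) becomes !True <-> (True || !E) = False.
      V = False: simplifies to (!B && E) && !((E || !E)).
        E = True: the conjunct !((E || !E)) becomes !((True || False)) = False.
        E = False: the conjunct E is False.
Case H = False: the conjunct !((H -> B)) becomes !((False -> B)) = False.
Both cases fail — unsatisfiable.

UNSATISFIABLE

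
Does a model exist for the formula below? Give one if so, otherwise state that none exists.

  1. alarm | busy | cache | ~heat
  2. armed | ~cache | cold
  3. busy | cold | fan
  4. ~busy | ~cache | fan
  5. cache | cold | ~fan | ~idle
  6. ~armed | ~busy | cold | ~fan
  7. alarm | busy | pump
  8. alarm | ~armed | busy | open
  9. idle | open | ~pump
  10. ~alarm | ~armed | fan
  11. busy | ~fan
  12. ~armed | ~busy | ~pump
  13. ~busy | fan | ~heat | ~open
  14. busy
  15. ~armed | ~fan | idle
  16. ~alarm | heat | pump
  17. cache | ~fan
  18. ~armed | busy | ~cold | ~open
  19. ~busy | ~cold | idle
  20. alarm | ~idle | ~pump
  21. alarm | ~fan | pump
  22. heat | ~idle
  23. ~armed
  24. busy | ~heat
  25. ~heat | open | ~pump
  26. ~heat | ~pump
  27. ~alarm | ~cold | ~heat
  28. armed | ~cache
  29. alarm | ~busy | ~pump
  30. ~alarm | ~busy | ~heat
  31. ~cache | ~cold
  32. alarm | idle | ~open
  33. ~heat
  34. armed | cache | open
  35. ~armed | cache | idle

Unit clause (busy) forces busy = True.
Unit clause (~armed) forces armed = False.
In (armed | ~cache) only ~cache is left, so cache = False.
Unit clause (~heat) forces heat = False.
In (armed | cache | open) only open is left, so open = True.
In (cache | ~fan) only ~fan is left, so fan = False.
In (heat | ~idle) only ~idle is left, so idle = False.
In (alarm | idle | ~open) only alarm is left, so alarm = True.
In (~alarm | heat | pump) only pump is left, so pump = True.
In (~busy | ~cold | idle) only ~cold is left, so cold = False.
All clauses satisfied.

heat=F, fan=F, idle=F, open=T, armed=F, busy=T, cache=F, pump=T, cold=F, alarm=T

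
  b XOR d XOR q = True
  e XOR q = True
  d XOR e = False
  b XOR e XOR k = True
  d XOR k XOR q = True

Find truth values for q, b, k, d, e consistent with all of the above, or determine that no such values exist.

q=F; b=F; k=F; d=T; e=T

b XOR d XOR q = F XOR T XOR F = True ✓
e XOR q = T XOR F = True ✓
d XOR e = T XOR T = False ✓
b XOR e XOR k = F XOR T XOR F = True ✓
d XOR k XOR q = T XOR F XOR F = True ✓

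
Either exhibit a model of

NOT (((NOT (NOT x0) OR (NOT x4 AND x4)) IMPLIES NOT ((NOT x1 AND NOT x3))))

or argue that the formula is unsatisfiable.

x0 = True, x1 = False, x3 = False, x4 = True

  NOT (((NOT (NOT x0) OR (NOT x4 AND x4)) IMPLIES NOT ((NOT x1 AND NOT x3)))) = True
    (NOT (NOT x0) OR (NOT x4 AND x4)) IMPLIES NOT ((NOT x1 AND NOT x3)) = False
      NOT (NOT x0) OR (NOT x4 AND x4) = True
        NOT (NOT x0) = True
          NOT x0 = False
        NOT x4 AND x4 = False
          NOT x4 = False
      NOT ((NOT x1 AND NOT x3)) = False
        NOT x1 AND NOT x3 = True
          NOT x1 = True
          NOT x3 = True
The formula evaluates to True.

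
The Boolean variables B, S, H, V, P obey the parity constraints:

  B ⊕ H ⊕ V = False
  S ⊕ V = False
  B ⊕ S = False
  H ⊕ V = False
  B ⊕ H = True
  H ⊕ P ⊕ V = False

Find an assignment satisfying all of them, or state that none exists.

The formula is unsatisfiable.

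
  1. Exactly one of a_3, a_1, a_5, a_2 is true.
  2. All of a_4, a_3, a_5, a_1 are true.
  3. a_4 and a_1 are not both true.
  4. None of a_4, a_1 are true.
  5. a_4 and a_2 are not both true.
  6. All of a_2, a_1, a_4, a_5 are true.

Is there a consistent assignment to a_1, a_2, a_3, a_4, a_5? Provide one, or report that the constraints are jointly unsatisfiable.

Case a_1 = True:
  Constraint (4) is violated (a_1=T) — contradiction.
Case a_1 = False:
  Constraint (2) is violated (a_1=F) — contradiction.
Both cases fail — unsatisfiable.

UNSATISFIABLE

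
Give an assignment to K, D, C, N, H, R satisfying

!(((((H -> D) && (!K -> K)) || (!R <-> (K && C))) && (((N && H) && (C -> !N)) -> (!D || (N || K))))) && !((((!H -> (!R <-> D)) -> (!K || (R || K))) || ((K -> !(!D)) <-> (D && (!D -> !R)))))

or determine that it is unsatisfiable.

The formula is unsatisfiable.

The conjunct !((((!H -> (!R <-> D)) -> (!K || (R || K))) || ((K -> !(!D)) <-> (D && (!D -> !R))))) is unsatisfiable on its own:
  K = True: this becomes !((True || (!(!D) <-> (D && (!D -> !R))))) = False.
  K = False: this becomes !((True || (D && (!D -> !R)))) = False.
So the whole conjunction is unsatisfiable.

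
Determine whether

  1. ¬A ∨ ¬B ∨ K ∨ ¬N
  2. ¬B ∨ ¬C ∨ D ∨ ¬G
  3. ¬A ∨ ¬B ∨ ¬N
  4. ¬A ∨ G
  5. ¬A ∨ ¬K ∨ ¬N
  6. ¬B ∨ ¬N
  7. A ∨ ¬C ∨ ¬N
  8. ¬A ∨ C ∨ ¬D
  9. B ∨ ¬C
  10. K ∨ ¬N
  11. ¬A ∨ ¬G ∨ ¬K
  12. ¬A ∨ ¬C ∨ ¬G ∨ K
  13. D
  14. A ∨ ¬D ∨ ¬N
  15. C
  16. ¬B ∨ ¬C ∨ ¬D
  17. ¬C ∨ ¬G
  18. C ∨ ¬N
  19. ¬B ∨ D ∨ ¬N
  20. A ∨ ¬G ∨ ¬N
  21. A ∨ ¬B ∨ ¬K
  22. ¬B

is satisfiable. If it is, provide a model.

Unsatisfiable

Case C = True:
  (B ∨ ¬C) forces B = True.
  Clause (¬B) is falsified — contradiction.
Case C = False:
  Clause (C) is falsified — contradiction.
Both cases fail, so the formula is unsatisfiable.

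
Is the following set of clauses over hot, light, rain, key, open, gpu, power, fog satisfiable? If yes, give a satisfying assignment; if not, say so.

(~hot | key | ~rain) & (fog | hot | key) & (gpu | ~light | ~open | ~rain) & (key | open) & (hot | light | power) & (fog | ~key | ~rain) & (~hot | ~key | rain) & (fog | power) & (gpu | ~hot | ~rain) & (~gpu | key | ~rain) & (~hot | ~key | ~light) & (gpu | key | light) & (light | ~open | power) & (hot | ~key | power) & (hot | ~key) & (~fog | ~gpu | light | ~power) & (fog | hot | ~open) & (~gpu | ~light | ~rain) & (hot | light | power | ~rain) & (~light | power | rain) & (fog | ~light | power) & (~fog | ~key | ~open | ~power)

hot=F, light=T, rain=F, key=F, open=T, gpu=T, power=T, fog=T

Set hot = False.
  then (hot | ~key) forces key = False.
  then (fog | hot | key) forces fog = True.
  then (key | open) forces open = True.
Try light = False:
  (hot | light | power) forces power = True.
  (gpu | key | light) forces gpu = True.
  clause (~fog | ~gpu | light | ~power) is falsified — backtrack.
So light = True.
Try rain = True:
  (gpu | ~light | ~open | ~rain) forces gpu = True.
  clause (~gpu | key | ~rain) is falsified — backtrack.
So rain = False.
  then (~light | power | rain) forces power = True.
Set gpu = True.
All clauses satisfied.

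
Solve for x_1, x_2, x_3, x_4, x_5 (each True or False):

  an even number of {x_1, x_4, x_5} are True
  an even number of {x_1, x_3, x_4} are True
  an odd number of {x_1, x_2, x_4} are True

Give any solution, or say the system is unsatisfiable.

x_1 = False; x_2 = True; x_3 = False; x_4 = False; x_5 = False

{x_1, x_4, x_5}: 0 true → even ✓
{x_1, x_3, x_4}: 0 true → even ✓
{x_1, x_2, x_4}: 1 true → odd ✓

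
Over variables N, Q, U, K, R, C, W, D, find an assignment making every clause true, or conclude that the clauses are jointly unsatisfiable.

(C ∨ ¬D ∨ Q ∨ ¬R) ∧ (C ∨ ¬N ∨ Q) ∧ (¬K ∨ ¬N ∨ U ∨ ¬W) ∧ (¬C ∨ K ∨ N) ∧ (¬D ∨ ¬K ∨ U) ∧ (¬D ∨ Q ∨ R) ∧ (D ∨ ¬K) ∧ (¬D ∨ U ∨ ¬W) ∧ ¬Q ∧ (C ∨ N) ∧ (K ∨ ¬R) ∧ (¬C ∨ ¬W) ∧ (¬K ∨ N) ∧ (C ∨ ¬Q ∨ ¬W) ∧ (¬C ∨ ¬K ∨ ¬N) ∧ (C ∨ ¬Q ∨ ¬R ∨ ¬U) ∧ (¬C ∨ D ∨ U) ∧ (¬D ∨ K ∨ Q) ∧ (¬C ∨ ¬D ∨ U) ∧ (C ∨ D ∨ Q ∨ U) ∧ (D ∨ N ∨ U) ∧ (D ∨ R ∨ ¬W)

N = True, Q = False, U = True, K = False, R = False, C = True, W = False, D = False

Unit clause (¬Q) forces Q = False.
Try N = False:
  (C ∨ N) forces C = True.
  (¬C ∨ K ∨ N) forces K = True.
  clause (¬K ∨ N) is falsified — backtrack.
So N = True.
  then (C ∨ ¬N ∨ Q) forces C = True.
  then (¬C ∨ ¬W) forces W = False.
  then (¬C ∨ ¬K ∨ ¬N) forces K = False.
  then (¬D ∨ K ∨ Q) forces D = False.
  then (K ∨ ¬R) forces R = False.
  then (¬C ∨ D ∨ U) forces U = True.
All clauses satisfied.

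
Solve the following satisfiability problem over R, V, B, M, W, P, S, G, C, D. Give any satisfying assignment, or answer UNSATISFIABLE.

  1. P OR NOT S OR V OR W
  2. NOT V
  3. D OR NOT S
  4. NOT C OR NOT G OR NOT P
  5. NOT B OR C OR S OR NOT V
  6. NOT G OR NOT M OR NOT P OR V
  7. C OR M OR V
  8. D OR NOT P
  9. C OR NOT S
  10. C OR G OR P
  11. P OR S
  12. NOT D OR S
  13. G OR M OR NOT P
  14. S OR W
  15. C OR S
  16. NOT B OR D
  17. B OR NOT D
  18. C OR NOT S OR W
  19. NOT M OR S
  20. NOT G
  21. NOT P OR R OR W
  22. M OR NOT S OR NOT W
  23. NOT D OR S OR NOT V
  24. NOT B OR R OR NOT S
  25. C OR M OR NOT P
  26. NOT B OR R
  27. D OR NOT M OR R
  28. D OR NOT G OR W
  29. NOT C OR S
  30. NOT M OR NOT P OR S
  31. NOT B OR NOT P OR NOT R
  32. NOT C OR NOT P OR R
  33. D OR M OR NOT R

R=T; V=F; B=T; M=T; W=T; P=F; S=T; G=F; C=T; D=T

Unit clause (NOT V) forces V = False.
Unit clause (NOT G) forces G = False.
Try R = False:
  (NOT B OR R) forces B = False.
  (B OR NOT D) forces D = False.
  (D OR NOT S) forces S = False.
  (D OR NOT P) forces P = False.
  clause (P OR S) is falsified — backtrack.
So R = True.
Try B = False:
  (B OR NOT D) forces D = False.
  (D OR NOT S) forces S = False.
  (D OR NOT P) forces P = False.
  clause (P OR S) is falsified — backtrack.
So B = True.
  then (NOT B OR D) forces D = True.
  then (NOT B OR NOT P OR NOT R) forces P = False.
  then (C OR G OR P) forces C = True.
  then (P OR S) forces S = True.
  then (P OR NOT S OR V OR W) forces W = True.
  then (M OR NOT S OR NOT W) forces M = True.
All clauses satisfied.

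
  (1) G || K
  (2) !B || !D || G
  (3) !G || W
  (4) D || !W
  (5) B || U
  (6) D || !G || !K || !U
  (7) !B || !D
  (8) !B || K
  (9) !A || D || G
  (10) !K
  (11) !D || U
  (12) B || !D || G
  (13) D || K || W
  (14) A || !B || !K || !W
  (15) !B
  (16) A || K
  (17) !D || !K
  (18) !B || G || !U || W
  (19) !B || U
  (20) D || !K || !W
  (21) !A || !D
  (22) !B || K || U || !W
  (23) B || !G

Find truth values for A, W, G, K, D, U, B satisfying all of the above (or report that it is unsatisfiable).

No satisfying assignment exists.

Case B = True:
  Clause (!B) is falsified — contradiction.
Case B = False:
  (B || U) forces U = True.
  (!K) forces K = False.
  (G || K) forces G = True.
  Clause (B || !G) is falsified — contradiction.
Both cases fail, so the formula is unsatisfiable.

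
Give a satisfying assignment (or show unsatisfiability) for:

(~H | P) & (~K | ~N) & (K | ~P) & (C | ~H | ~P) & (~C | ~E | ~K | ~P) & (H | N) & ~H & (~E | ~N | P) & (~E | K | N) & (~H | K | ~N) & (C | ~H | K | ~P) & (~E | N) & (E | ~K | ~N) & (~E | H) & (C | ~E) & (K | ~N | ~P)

P: False, K: False, E: False, C: True, H: False, N: True

Unit clause (~H) forces H = False.
In (~E | H) only ~E is left, so E = False.
In (H | N) only N is left, so N = True.
In (E | ~K | ~N) only ~K is left, so K = False.
In (K | ~N | ~P) only ~P is left, so P = False.
Set C = True.
All clauses satisfied.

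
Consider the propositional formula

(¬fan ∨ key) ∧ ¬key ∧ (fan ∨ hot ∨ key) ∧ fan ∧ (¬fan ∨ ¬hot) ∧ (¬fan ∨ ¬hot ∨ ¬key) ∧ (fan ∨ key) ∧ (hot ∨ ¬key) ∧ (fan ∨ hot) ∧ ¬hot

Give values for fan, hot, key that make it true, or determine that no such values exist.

Case fan = True:
  (¬fan ∨ key) forces key = True.
  Clause (¬key) is falsified — contradiction.
Case fan = False:
  Clause (fan) is falsified — contradiction.
Both cases fail, so the formula is unsatisfiable.

No satisfying assignment exists.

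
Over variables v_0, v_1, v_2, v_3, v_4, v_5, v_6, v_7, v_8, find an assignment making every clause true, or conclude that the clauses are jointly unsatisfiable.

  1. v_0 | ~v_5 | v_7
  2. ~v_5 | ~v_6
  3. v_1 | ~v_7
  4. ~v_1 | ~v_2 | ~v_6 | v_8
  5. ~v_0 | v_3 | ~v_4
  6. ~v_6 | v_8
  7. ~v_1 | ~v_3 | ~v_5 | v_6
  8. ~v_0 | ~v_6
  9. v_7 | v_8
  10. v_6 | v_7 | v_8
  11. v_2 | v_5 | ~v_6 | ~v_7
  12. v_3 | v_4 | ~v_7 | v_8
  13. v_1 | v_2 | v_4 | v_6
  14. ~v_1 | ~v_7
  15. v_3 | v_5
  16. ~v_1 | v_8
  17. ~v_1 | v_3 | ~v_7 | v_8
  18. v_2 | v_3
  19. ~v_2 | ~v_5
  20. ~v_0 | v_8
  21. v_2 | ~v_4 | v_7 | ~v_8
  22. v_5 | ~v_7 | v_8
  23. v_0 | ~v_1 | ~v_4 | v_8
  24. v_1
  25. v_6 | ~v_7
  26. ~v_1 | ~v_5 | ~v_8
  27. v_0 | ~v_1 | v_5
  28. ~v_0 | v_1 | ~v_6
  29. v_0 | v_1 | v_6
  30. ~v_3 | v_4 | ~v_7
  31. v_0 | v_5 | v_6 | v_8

v_0 = True, v_1 = True, v_2 = True, v_3 = True, v_4 = False, v_5 = False, v_6 = False, v_7 = False, v_8 = True

Unit clause (v_1) forces v_1 = True.
In (~v_1 | ~v_7) only ~v_7 is left, so v_7 = False.
In (~v_1 | v_8) only v_8 is left, so v_8 = True.
In (~v_1 | ~v_5 | ~v_8) only ~v_5 is left, so v_5 = False.
In (v_0 | ~v_1 | v_5) only v_0 is left, so v_0 = True.
In (~v_0 | ~v_6) only ~v_6 is left, so v_6 = False.
In (v_3 | v_5) only v_3 is left, so v_3 = True.
Set v_2 = True.
Set v_4 = False.
All clauses satisfied.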